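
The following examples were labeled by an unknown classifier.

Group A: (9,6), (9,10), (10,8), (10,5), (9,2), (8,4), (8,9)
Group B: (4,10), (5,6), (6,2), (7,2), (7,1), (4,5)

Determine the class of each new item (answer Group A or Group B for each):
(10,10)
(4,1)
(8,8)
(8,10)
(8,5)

Group A, Group B, Group A, Group A, Group A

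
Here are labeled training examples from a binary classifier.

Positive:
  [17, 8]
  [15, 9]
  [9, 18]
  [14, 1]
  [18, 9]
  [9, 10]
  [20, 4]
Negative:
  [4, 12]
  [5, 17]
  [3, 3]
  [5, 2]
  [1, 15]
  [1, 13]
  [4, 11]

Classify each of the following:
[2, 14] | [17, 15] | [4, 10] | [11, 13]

Negative, Positive, Negative, Positive

A rule that fits every label: first ≥ 8 — true of each 'Positive' example, false of each 'Negative' one.
[2, 14]: first 2 — does not fit, so Negative.
[17, 15]: first 17 — has this property, so Positive.
[4, 10]: first 4 — does not fit, so Negative.
[11, 13]: first 11 — has this property, so Positive.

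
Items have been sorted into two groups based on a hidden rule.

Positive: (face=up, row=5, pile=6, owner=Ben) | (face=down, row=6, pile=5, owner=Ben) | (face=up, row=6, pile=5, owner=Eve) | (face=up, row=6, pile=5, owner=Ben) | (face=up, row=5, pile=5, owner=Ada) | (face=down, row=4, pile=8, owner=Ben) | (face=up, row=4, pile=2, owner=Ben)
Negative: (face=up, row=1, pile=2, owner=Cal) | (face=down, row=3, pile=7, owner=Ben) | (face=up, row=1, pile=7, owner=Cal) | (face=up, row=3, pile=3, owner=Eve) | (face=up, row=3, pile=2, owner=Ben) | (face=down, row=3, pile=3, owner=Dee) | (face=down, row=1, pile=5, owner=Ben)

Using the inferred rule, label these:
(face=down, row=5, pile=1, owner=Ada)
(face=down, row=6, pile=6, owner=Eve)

All 'Positive' examples share one property — row ≥ 4 — and every 'Negative' example lacks it.
(face=down, row=5, pile=1, owner=Ada): Positive (row = 5). (face=down, row=6, pile=6, owner=Eve): Positive (row = 6).

Positive, Positive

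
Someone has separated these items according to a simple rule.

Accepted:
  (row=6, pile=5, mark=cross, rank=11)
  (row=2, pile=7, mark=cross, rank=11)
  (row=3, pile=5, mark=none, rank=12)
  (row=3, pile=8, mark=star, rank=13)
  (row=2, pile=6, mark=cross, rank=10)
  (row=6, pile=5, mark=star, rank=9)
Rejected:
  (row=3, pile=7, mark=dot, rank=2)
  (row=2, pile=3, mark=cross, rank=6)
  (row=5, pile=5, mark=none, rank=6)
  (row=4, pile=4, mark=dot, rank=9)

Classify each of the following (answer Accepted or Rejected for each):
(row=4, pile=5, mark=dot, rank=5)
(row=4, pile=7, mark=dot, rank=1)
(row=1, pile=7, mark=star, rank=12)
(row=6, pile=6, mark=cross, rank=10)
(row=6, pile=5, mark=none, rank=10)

A rule that fits every label: rank ≥ 9 AND pile ≥ 5 — true of each 'Accepted' example, false of each 'Rejected' one.
(row=4, pile=5, mark=dot, rank=5): rank = 5, pile = 5, fails the rule → Rejected.
(row=4, pile=7, mark=dot, rank=1): rank = 1, pile = 7, fails the rule → Rejected.
(row=1, pile=7, mark=star, rank=12): rank = 12, pile = 7, checks out → Accepted.
(row=6, pile=6, mark=cross, rank=10): rank = 10, pile = 6, checks out → Accepted.
(row=6, pile=5, mark=none, rank=10): rank = 10, pile = 5, checks out → Accepted.

Rejected, Rejected, Accepted, Accepted, Accepted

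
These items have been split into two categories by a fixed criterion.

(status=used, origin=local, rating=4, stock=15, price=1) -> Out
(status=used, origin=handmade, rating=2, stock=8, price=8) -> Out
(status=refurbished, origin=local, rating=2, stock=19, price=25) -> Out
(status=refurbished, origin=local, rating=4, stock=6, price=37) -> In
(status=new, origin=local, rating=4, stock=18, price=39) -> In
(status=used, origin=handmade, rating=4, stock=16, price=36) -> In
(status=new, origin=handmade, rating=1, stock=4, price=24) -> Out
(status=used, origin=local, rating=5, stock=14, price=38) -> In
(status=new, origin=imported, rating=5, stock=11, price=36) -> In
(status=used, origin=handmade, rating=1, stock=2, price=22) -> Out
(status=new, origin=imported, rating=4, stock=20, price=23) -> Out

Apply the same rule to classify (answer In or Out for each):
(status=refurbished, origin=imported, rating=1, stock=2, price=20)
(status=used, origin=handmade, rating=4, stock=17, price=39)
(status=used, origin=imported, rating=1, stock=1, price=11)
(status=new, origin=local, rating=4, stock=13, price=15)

A rule that fits every label: price ≥ 36 — true of each 'In' example, false of each 'Out' one.
(status=refurbished, origin=imported, rating=1, stock=2, price=20) → price = 20 → Out.
(status=used, origin=handmade, rating=4, stock=17, price=39) → price = 39 → In.
(status=used, origin=imported, rating=1, stock=1, price=11) → price = 11 → Out.
(status=new, origin=local, rating=4, stock=13, price=15) → price = 15 → Out.

Out, In, Out, Out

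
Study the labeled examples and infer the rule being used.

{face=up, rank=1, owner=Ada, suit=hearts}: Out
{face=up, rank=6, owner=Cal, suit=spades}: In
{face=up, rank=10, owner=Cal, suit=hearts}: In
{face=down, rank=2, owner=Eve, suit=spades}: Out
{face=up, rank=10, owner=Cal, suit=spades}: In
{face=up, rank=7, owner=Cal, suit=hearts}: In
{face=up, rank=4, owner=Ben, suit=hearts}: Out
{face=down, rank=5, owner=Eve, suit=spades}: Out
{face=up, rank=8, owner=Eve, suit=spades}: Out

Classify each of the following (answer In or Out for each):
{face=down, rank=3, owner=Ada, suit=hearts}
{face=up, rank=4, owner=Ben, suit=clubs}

Out, Out

Every 'In' example satisfies: owner is Cal. None of the 'Out' examples do.
{face=down, rank=3, owner=Ada, suit=hearts}: owner is Ada, lacks this property → Out. {face=up, rank=4, owner=Ben, suit=clubs}: owner is Ben, lacks this property → Out.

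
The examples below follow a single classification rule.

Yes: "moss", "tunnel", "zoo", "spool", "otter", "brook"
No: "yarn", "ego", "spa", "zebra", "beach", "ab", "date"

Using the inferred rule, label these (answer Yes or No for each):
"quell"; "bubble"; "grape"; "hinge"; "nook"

Yes, Yes, No, No, Yes

'Yes' ⟺ has a double letter.
"quell": Yes ('ll' doubled).
"bubble": Yes ('bb' doubled).
"grape": No (no doubled letter).
"hinge": No (no doubled letter).
"nook": Yes ('oo' doubled).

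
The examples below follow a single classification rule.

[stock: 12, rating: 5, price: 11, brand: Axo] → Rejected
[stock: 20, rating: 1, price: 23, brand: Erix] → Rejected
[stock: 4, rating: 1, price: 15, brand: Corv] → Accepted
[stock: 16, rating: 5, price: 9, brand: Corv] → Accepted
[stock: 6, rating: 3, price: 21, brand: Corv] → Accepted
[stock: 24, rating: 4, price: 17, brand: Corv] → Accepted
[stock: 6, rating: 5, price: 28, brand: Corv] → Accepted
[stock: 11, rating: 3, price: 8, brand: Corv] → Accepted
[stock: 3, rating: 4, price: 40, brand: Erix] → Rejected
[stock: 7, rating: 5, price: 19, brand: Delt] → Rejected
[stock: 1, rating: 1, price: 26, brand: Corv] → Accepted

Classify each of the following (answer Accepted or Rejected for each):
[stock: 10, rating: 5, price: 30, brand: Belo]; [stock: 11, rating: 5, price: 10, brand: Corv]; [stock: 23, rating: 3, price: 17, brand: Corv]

Rejected, Accepted, Accepted

The common property of the 'Accepted' items is: brand is Corv. No 'Rejected' item has it.
[stock: 10, rating: 5, price: 30, brand: Belo]: brand is Belo — doesn't match, so Rejected.
[stock: 11, rating: 5, price: 10, brand: Corv]: brand is Corv — has this property, so Accepted.
[stock: 23, rating: 3, price: 17, brand: Corv]: brand is Corv — has this property, so Accepted.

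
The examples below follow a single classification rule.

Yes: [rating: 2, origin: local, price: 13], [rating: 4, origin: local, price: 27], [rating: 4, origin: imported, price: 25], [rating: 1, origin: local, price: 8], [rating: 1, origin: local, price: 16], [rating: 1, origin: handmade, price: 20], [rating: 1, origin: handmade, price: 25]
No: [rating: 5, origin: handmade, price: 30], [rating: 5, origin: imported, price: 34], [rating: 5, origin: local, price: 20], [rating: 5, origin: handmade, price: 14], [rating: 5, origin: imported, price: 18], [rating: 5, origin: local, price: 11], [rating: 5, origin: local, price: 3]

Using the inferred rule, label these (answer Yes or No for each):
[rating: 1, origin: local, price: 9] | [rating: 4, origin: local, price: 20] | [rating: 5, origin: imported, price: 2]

Yes, Yes, No

One predicate separates the groups cleanly: rating ≤ 4.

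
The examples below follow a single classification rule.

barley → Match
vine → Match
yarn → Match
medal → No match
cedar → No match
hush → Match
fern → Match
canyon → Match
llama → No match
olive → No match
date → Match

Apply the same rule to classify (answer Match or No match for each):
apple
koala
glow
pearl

No match, No match, Match, No match

All 'Match' examples share one property — even length — and every 'No match' example lacks it.
No match: apple, since length 5.
No match: koala, since length 5.
Match: glow, since length 4.
No match: pearl, since length 5.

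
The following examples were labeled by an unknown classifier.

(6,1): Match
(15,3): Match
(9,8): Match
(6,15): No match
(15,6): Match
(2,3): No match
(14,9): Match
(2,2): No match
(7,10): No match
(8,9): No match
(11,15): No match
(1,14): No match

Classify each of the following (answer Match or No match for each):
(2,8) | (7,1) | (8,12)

No match, Match, No match

Every 'Match' example satisfies: first > second. None of the 'No match' examples do.
(2,8): No match (2 < 8). (7,1): Match (7 > 1). (8,12): No match (8 < 12).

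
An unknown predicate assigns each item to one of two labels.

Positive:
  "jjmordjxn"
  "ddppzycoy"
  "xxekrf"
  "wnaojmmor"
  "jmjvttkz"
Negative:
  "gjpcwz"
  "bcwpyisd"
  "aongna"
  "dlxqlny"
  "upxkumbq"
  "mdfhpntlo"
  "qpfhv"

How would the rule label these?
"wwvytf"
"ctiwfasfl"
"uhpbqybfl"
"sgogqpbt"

Positive, Negative, Negative, Negative

Comparing the two groups points to one rule — has a double letter.
Positive: "wwvytf", since 'ww' doubled. Negative: "ctiwfasfl", since no doubled letter. Negative: "uhpbqybfl", since no doubled letter. Negative: "sgogqpbt", since no doubled letter.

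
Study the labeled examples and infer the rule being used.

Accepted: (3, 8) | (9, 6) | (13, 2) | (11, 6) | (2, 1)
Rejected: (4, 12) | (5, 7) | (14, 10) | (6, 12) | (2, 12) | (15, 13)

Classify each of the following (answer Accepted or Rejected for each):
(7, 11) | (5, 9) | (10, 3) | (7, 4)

Rejected, Rejected, Accepted, Accepted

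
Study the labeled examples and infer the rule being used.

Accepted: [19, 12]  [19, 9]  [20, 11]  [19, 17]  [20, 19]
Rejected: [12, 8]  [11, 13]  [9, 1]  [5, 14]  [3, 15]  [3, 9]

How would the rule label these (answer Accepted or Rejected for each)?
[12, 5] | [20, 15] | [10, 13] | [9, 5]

Rejected, Accepted, Rejected, Rejected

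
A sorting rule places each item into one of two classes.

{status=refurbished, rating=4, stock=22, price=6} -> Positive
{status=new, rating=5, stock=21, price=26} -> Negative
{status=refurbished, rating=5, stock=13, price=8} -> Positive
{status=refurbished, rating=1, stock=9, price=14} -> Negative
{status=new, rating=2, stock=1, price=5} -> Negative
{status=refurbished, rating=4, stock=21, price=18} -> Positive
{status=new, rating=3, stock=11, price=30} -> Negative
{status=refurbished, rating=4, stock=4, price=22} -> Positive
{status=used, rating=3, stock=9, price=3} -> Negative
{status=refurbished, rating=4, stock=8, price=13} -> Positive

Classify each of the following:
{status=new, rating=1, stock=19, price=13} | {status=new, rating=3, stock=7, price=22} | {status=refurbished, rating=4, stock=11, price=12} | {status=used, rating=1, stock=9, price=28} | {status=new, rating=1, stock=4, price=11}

All 'Positive' examples share one property — status is refurbished AND rating ≥ 2 — and every 'Negative' example lacks it.
{status=new, rating=1, stock=19, price=13}: status is new, rating = 1 — fails this test, so Negative. {status=new, rating=3, stock=7, price=22}: status is new, rating = 3 — fails this test, so Negative. {status=refurbished, rating=4, stock=11, price=12}: status is refurbished, rating = 4 — matches, so Positive. {status=used, rating=1, stock=9, price=28}: status is used, rating = 1 — fails this test, so Negative. {status=new, rating=1, stock=4, price=11}: status is new, rating = 1 — fails this test, so Negative.

Negative, Negative, Positive, Negative, Negative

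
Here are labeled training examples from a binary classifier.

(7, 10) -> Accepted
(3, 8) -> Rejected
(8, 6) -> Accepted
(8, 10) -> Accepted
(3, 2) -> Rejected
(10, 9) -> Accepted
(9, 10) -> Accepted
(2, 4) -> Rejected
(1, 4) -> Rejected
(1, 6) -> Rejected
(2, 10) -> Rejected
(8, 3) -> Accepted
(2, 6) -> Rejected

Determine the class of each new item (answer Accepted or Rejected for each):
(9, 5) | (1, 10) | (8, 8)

Accepted, Rejected, Accepted

The simplest hypothesis consistent with all the labels is: first ≥ 4.
(9, 5) — first 9, hence Accepted. (1, 10) — first 1, hence Rejected. (8, 8) — first 8, hence Accepted.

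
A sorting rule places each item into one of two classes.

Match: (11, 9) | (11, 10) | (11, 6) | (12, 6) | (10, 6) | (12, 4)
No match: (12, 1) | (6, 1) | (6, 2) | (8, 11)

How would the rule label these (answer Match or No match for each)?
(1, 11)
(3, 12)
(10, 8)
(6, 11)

No match, No match, Match, No match

All 'Match' examples share one property — first > second AND sum ≥ 16 — and every 'No match' example lacks it.
(1, 11): No match (1 < 11, 1+11 = 12).
(3, 12): No match (3 < 12, 3+12 = 15).
(10, 8): Match (10 > 8, 10+8 = 18).
(6, 11): No match (6 < 11, 6+11 = 17).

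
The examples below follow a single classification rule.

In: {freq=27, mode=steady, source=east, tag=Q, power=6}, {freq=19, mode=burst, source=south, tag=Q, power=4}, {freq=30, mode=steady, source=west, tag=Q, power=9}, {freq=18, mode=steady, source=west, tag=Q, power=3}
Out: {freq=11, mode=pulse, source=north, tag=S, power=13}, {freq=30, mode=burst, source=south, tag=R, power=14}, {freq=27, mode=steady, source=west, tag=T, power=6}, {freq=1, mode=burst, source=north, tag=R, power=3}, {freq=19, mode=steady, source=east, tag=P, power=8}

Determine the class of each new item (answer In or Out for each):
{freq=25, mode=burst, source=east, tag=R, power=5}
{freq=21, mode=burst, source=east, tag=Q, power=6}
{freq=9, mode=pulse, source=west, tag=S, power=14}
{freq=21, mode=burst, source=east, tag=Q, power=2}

Out, In, Out, In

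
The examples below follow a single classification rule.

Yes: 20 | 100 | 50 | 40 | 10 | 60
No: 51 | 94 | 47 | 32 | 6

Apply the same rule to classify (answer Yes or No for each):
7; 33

No, No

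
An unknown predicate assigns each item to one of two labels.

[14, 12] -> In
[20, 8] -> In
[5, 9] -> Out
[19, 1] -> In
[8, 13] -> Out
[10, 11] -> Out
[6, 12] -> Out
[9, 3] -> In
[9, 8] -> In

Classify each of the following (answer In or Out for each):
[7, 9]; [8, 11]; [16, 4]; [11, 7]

The common property of the 'In' items is: first > second. No 'Out' item has it.
[7, 9]: 7 < 9 — does not satisfy this, so Out. [8, 11]: 8 < 11 — does not satisfy this, so Out. [16, 4]: 16 > 4 — passes, so In. [11, 7]: 11 > 7 — passes, so In.

Out, Out, In, In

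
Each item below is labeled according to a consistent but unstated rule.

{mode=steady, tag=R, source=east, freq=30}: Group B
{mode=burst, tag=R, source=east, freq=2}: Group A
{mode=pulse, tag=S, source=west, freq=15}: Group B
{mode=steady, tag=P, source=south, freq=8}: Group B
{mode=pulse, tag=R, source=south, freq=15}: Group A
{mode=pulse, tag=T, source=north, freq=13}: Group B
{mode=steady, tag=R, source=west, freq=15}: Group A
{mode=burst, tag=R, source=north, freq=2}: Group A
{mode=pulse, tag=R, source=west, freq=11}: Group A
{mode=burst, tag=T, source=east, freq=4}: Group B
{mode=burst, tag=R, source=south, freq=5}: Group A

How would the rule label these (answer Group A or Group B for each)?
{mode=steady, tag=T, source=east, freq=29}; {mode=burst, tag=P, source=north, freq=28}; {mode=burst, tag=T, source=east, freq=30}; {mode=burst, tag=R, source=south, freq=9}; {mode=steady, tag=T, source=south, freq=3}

The classifier is using: tag is R AND freq ≤ 15.
{mode=steady, tag=T, source=east, freq=29}: tag is T, freq = 29 — fails the rule, so Group B. {mode=burst, tag=P, source=north, freq=28}: tag is P, freq = 28 — fails the rule, so Group B. {mode=burst, tag=T, source=east, freq=30}: tag is T, freq = 30 — fails the rule, so Group B. {mode=burst, tag=R, source=south, freq=9}: tag is R, freq = 9 — satisfies this, so Group A. {mode=steady, tag=T, source=south, freq=3}: tag is T, freq = 3 — fails the rule, so Group B.

Group B, Group B, Group B, Group A, Group B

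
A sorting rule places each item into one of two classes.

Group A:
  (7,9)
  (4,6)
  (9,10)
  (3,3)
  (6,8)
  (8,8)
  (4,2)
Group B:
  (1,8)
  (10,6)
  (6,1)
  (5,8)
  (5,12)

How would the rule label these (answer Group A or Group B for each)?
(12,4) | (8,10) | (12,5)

The rule appears to be: |first − second| ≤ 2.

Group B, Group A, Group B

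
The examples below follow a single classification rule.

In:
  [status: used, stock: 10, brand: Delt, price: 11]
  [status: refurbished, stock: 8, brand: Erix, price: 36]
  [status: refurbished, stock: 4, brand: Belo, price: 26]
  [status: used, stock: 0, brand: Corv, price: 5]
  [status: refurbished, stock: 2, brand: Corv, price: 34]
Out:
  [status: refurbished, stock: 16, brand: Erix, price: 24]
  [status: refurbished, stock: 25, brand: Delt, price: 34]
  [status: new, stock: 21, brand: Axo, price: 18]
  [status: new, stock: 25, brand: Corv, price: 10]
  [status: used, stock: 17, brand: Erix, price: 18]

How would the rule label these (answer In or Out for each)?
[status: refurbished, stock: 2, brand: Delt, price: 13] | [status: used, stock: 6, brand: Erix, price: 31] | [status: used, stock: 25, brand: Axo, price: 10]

Every 'In' example satisfies: stock ≤ 10. None of the 'Out' examples do.
In: [status: refurbished, stock: 2, brand: Delt, price: 13], since stock = 2.
In: [status: used, stock: 6, brand: Erix, price: 31], since stock = 6.
Out: [status: used, stock: 25, brand: Axo, price: 10], since stock = 25.

In, In, Out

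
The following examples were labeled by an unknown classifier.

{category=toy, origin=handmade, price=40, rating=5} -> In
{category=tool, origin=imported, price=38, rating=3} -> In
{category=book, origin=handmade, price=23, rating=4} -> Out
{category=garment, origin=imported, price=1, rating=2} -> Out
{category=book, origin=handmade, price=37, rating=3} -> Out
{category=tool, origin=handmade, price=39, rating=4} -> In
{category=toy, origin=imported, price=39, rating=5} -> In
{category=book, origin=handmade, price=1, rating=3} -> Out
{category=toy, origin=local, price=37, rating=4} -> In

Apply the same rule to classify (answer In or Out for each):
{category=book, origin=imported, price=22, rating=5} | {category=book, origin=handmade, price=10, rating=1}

Out, Out

The classifier is using: category is tool OR category is toy.
Out: {category=book, origin=imported, price=22, rating=5}, since category is book. Out: {category=book, origin=handmade, price=10, rating=1}, since category is book.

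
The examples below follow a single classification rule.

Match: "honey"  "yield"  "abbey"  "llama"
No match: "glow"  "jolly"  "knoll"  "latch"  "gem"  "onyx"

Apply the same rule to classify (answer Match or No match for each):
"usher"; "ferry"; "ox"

The distinguishing property — has ≥ 2 vowels — holds for all the 'Match' cases and none of the 'No match' cases.
"usher" — 2 vowels, hence Match. "ferry" — 1 vowel, hence No match. "ox" — 1 vowel, hence No match.

Match, No match, No match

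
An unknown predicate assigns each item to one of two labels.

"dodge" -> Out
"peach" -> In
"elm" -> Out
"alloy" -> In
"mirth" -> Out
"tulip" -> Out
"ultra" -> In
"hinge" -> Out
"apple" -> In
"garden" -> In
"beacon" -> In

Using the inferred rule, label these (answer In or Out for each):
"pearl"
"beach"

The classifier is using: contains 'a'.
"pearl" → has 'a' → In. "beach" → has 'a' → In.

In, In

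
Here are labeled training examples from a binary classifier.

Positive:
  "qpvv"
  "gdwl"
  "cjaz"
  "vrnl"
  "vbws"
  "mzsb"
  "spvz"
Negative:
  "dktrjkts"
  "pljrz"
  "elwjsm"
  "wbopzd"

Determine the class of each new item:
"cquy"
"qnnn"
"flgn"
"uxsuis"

Positive, Positive, Positive, Negative

The simplest hypothesis consistent with all the labels is: length 4.
"cquy": length 4, fits → Positive.
"qnnn": length 4, fits → Positive.
"flgn": length 4, fits → Positive.
"uxsuis": length 6, fails the rule → Negative.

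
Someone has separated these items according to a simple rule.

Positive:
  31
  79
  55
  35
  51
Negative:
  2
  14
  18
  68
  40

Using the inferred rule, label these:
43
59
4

The pattern is that an item is 'Positive' exactly when: odd.
43 → 43 is odd → Positive.
59 → 59 is odd → Positive.
4 → 4 is even → Negative.

Positive, Positive, Negative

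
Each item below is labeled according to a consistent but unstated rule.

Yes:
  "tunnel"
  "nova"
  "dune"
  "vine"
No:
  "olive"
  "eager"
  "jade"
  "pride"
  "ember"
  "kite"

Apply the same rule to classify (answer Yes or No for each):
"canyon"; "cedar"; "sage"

Yes, No, No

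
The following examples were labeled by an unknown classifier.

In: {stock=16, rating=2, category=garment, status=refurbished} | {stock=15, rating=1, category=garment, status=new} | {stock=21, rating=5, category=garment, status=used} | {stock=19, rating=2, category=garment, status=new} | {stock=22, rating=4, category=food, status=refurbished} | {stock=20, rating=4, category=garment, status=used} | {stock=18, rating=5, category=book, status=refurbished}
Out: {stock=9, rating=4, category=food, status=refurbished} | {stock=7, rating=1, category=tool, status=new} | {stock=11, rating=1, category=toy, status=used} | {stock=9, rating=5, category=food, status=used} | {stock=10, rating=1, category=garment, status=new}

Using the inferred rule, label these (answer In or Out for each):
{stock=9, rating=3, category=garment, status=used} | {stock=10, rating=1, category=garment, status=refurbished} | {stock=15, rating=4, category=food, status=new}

Out, Out, In

Rule: stock ≥ 15. This holds for each 'In' example and fails for each 'Out' one.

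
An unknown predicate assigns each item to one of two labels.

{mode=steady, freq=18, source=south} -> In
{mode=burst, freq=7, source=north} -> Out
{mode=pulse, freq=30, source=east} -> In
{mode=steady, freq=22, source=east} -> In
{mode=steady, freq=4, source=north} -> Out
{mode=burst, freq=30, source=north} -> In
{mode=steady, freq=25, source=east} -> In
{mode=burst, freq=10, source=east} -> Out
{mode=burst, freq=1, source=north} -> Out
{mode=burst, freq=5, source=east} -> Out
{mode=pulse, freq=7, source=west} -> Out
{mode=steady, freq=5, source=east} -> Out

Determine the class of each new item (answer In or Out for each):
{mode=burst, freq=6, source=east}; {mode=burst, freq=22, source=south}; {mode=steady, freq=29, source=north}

Out, In, In

One predicate separates the groups cleanly: freq ≥ 18.
{mode=burst, freq=6, source=east} → freq = 6 → Out. {mode=burst, freq=22, source=south} → freq = 22 → In. {mode=steady, freq=29, source=north} → freq = 29 → In.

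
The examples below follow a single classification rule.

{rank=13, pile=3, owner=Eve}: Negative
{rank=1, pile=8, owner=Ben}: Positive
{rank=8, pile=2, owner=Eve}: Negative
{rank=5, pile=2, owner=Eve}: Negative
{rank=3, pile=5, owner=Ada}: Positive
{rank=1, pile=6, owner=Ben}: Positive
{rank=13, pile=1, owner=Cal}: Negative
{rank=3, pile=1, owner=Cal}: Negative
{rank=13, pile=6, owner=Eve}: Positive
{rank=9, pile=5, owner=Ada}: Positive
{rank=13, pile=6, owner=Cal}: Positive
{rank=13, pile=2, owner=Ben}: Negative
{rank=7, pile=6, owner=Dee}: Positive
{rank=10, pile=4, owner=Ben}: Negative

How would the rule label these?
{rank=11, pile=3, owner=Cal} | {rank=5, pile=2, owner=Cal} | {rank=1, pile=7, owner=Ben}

The classifier is using: pile ≥ 5.
{rank=11, pile=3, owner=Cal}: pile = 3, lacks this property → Negative.
{rank=5, pile=2, owner=Cal}: pile = 2, lacks this property → Negative.
{rank=1, pile=7, owner=Ben}: pile = 7, passes → Positive.

Negative, Negative, Positive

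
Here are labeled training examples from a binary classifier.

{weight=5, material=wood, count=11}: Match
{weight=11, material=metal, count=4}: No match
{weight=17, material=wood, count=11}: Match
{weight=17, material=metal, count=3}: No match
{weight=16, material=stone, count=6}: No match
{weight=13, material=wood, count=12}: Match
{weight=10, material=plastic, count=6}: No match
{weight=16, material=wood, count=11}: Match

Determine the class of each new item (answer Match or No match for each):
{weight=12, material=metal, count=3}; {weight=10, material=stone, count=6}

No match, No match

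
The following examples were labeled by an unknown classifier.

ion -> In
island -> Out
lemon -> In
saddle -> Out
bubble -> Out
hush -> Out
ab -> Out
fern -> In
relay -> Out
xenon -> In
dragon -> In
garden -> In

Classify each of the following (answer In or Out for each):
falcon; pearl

In, Out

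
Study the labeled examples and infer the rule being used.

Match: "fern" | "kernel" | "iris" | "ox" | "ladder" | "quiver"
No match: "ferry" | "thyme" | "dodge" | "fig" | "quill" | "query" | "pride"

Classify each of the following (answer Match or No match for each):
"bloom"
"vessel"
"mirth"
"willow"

No match, Match, No match, Match

The rule appears to be: even length.
No match: "bloom", since length 5. Match: "vessel", since length 6. No match: "mirth", since length 5. Match: "willow", since length 6.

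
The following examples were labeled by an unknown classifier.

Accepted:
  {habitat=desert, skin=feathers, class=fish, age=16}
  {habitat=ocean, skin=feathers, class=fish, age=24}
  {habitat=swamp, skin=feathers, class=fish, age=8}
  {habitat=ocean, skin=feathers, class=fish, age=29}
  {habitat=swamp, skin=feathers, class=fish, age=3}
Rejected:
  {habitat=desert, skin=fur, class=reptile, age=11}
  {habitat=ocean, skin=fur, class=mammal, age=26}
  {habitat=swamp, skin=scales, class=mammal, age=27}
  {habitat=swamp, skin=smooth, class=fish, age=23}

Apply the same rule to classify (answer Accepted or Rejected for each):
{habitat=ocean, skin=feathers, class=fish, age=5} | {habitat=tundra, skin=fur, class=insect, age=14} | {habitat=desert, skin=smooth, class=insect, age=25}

'Accepted' ⟺ skin is feathers.
{habitat=ocean, skin=feathers, class=fish, age=5} → skin is feathers → Accepted. {habitat=tundra, skin=fur, class=insect, age=14} → skin is fur → Rejected. {habitat=desert, skin=smooth, class=insect, age=25} → skin is smooth → Rejected.

Accepted, Rejected, Rejected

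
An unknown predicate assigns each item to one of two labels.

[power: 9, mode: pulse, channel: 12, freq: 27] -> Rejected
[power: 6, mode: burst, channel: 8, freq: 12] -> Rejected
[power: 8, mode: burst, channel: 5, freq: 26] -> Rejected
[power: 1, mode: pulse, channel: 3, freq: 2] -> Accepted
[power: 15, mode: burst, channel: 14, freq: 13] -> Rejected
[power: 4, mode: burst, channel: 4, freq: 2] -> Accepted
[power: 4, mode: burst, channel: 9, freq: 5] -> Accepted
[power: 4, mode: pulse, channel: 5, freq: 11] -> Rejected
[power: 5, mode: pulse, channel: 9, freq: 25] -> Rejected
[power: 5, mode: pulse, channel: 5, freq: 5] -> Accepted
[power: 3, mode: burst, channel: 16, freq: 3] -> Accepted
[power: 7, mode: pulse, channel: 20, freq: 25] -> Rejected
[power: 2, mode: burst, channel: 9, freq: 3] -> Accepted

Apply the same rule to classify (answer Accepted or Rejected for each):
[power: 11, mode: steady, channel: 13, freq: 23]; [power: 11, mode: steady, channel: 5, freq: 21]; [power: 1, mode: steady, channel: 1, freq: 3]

The distinguishing property — freq ≤ 5 — holds for all the 'Accepted' cases and none of the 'Rejected' cases.
[power: 11, mode: steady, channel: 13, freq: 23]: freq = 23 — doesn't match, so Rejected. [power: 11, mode: steady, channel: 5, freq: 21]: freq = 21 — doesn't match, so Rejected. [power: 1, mode: steady, channel: 1, freq: 3]: freq = 3 — matches, so Accepted.

Rejected, Rejected, Accepted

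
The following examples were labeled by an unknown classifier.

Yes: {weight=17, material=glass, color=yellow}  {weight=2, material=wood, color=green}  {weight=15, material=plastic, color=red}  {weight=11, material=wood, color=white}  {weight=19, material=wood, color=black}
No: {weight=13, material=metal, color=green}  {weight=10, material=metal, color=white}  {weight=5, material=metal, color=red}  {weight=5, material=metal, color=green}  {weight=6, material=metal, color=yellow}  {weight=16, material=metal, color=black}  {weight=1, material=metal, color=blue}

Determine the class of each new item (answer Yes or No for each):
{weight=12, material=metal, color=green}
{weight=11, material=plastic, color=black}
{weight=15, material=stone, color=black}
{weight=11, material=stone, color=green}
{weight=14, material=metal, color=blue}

The common property of the 'Yes' items is: material is not metal. No 'No' item has it.

No, Yes, Yes, Yes, No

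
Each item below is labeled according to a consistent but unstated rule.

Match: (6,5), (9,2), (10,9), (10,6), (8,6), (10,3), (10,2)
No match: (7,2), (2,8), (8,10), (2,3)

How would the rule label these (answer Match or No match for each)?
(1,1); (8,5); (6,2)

The distinguishing property — first > second AND sum ≥ 10 — holds for all the 'Match' cases and none of the 'No match' cases.
(1,1): 1 = 1, 1+1 = 2, does not satisfy this → No match.
(8,5): 8 > 5, 8+5 = 13, fits → Match.
(6,2): 6 > 2, 6+2 = 8, does not satisfy this → No match.

No match, Match, No match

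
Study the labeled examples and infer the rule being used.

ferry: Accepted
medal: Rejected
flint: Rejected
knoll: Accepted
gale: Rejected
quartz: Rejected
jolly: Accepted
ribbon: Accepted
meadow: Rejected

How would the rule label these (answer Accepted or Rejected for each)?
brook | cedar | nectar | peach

The simplest hypothesis consistent with all the labels is: has a double letter.
brook — 'oo' doubled, hence Accepted.
cedar — no doubled letter, hence Rejected.
nectar — no doubled letter, hence Rejected.
peach — no doubled letter, hence Rejected.

Accepted, Rejected, Rejected, Rejected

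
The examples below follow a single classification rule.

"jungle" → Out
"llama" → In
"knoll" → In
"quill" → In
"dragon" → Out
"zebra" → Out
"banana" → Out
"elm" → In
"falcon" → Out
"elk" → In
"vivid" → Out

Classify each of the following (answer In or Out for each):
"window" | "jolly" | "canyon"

Out, In, Out

One predicate separates the groups cleanly: odd length AND contains 'l'.
"window" → length 6, no 'l' → Out. "jolly" → length 5, has 'l' → In. "canyon" → length 6, no 'l' → Out.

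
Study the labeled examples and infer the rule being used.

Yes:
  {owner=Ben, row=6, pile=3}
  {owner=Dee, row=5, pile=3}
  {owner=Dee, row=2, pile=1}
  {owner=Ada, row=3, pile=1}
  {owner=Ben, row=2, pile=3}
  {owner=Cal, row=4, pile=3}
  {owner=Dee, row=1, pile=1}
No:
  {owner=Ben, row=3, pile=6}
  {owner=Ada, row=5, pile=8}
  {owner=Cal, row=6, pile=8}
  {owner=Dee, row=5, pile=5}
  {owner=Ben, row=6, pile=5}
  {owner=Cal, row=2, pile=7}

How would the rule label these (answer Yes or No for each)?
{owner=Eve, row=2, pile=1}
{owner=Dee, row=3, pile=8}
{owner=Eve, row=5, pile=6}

Yes, No, No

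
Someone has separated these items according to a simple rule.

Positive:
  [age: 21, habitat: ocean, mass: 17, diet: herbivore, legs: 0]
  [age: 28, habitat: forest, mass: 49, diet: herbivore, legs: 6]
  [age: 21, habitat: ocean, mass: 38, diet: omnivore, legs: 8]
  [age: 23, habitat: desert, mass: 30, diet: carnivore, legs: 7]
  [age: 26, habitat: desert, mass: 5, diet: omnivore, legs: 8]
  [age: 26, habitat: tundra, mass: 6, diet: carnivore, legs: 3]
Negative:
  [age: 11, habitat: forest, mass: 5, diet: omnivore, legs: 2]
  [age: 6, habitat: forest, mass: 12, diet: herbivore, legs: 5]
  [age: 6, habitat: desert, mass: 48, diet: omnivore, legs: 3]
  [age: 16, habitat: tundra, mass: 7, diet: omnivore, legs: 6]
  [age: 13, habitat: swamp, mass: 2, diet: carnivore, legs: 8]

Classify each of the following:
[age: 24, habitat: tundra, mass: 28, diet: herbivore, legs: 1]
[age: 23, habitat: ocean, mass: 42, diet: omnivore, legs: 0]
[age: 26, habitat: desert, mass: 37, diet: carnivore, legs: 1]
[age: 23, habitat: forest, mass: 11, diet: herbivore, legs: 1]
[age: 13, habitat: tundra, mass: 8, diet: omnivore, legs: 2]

'Positive' ⟺ age ≥ 21.
Positive: [age: 24, habitat: tundra, mass: 28, diet: herbivore, legs: 1], since age = 24.
Positive: [age: 23, habitat: ocean, mass: 42, diet: omnivore, legs: 0], since age = 23.
Positive: [age: 26, habitat: desert, mass: 37, diet: carnivore, legs: 1], since age = 26.
Positive: [age: 23, habitat: forest, mass: 11, diet: herbivore, legs: 1], since age = 23.
Negative: [age: 13, habitat: tundra, mass: 8, diet: omnivore, legs: 2], since age = 13.

Positive, Positive, Positive, Positive, Negative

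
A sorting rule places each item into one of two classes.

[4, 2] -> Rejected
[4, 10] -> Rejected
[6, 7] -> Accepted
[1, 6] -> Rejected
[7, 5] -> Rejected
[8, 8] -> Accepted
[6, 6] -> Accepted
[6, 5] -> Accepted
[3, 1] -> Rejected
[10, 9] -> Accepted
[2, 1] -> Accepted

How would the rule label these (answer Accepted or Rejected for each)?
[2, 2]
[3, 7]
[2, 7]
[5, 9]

The simplest hypothesis consistent with all the labels is: |first − second| ≤ 1.
[2, 2] — |2−2| = 0, hence Accepted.
[3, 7] — |3−7| = 4, hence Rejected.
[2, 7] — |2−7| = 5, hence Rejected.
[5, 9] — |5−9| = 4, hence Rejected.

Accepted, Rejected, Rejected, Rejected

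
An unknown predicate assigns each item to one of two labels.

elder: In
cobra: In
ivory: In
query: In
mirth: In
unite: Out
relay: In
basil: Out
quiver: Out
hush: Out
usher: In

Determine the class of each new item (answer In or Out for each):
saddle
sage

Every 'In' example satisfies: odd length AND contains 'r'. None of the 'Out' examples do.
saddle: length 6, no 'r', fails the rule → Out. sage: length 4, no 'r', fails the rule → Out.

Out, Out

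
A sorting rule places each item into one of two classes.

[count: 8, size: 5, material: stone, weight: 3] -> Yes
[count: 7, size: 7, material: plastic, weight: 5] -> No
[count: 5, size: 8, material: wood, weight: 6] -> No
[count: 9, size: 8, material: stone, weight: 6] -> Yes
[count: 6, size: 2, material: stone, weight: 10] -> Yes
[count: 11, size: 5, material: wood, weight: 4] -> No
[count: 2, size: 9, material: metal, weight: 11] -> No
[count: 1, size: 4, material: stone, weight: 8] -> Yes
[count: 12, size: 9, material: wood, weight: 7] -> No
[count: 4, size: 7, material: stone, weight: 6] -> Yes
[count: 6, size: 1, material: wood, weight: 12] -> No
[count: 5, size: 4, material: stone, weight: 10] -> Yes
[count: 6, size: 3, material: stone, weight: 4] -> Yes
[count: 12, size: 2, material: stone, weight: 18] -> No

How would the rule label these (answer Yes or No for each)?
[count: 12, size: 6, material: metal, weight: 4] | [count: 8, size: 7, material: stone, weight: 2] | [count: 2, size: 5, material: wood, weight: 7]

No, Yes, No

The pattern is that an item is 'Yes' exactly when: material is stone AND count ≤ 9.
[count: 12, size: 6, material: metal, weight: 4]: material is metal, count = 12, fails the rule → No. [count: 8, size: 7, material: stone, weight: 2]: material is stone, count = 8, fits → Yes. [count: 2, size: 5, material: wood, weight: 7]: material is wood, count = 2, fails the rule → No.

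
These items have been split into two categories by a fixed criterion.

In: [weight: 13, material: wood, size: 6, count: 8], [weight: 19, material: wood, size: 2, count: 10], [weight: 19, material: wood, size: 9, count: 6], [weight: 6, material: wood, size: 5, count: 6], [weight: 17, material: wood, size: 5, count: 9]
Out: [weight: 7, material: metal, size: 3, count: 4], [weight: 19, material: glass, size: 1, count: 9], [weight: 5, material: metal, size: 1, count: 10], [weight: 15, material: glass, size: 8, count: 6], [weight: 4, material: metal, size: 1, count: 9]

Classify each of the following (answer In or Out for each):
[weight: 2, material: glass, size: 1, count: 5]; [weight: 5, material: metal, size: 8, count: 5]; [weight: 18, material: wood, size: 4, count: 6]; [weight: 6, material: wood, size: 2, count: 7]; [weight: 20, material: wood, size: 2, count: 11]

The pattern is that an item is 'In' exactly when: material is wood.

Out, Out, In, In, In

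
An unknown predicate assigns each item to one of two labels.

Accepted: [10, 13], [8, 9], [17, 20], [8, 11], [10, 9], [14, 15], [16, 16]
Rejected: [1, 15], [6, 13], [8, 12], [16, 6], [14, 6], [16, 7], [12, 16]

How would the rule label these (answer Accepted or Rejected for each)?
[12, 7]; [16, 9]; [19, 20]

Rejected, Rejected, Accepted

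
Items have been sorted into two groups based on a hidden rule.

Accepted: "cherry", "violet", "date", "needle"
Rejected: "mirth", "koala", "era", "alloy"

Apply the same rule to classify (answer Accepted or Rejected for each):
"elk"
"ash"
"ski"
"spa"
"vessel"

Rejected, Rejected, Rejected, Rejected, Accepted

The simplest hypothesis consistent with all the labels is: even length.
"elk": length 3 — does not fit, so Rejected. "ash": length 3 — does not fit, so Rejected. "ski": length 3 — does not fit, so Rejected. "spa": length 3 — does not fit, so Rejected. "vessel": length 6 — meets the rule, so Accepted.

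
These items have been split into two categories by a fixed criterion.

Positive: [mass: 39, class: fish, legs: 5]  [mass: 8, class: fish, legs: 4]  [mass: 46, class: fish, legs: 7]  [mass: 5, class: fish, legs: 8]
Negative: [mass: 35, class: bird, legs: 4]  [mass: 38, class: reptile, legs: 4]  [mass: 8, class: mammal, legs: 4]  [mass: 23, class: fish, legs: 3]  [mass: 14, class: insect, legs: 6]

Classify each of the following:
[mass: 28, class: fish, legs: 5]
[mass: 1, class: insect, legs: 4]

The simplest hypothesis consistent with all the labels is: class is fish AND legs ≥ 4.

Positive, Negative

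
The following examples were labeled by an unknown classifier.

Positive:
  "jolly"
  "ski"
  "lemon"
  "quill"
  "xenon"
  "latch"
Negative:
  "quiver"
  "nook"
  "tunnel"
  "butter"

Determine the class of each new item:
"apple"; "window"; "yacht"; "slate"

Positive, Negative, Positive, Positive

Looking at the examples, the only property every 'Positive' case has and every 'Negative' case lacks is: odd length.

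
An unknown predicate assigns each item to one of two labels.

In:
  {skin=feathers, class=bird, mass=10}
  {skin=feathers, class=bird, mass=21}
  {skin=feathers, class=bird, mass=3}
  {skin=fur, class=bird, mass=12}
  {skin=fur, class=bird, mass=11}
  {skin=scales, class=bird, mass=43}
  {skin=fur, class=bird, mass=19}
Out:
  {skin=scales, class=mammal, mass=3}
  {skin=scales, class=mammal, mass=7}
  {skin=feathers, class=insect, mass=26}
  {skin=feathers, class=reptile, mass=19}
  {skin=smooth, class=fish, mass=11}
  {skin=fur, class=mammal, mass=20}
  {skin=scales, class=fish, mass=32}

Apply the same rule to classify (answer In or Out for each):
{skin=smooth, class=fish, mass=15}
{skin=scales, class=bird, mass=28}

Out, In

Every 'In' example satisfies: class is bird. None of the 'Out' examples do.
{skin=smooth, class=fish, mass=15}: Out (class is fish). {skin=scales, class=bird, mass=28}: In (class is bird).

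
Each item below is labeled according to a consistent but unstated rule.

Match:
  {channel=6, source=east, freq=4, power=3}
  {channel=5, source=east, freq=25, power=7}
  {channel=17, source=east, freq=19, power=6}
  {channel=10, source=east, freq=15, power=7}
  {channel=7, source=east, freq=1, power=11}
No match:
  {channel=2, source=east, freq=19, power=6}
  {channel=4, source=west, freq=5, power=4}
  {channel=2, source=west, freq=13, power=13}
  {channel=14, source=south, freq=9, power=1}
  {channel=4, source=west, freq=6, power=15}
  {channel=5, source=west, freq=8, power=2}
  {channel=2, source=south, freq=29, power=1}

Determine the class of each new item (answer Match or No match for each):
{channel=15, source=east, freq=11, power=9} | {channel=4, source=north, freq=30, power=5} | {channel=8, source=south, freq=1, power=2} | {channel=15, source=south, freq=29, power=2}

Match, No match, No match, No match

The simplest hypothesis consistent with all the labels is: source is east AND channel ≥ 4.
{channel=15, source=east, freq=11, power=9}: source is east, channel = 15, qualifies → Match.
{channel=4, source=north, freq=30, power=5}: source is north, channel = 4, doesn't match → No match.
{channel=8, source=south, freq=1, power=2}: source is south, channel = 8, doesn't match → No match.
{channel=15, source=south, freq=29, power=2}: source is south, channel = 15, doesn't match → No match.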